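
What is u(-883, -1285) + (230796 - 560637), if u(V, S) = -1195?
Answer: -331036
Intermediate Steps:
u(-883, -1285) + (230796 - 560637) = -1195 + (230796 - 560637) = -1195 - 329841 = -331036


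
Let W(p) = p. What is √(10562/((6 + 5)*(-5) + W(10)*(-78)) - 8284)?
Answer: I*√5784631170/835 ≈ 91.086*I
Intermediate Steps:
√(10562/((6 + 5)*(-5) + W(10)*(-78)) - 8284) = √(10562/((6 + 5)*(-5) + 10*(-78)) - 8284) = √(10562/(11*(-5) - 780) - 8284) = √(10562/(-55 - 780) - 8284) = √(10562/(-835) - 8284) = √(10562*(-1/835) - 8284) = √(-10562/835 - 8284) = √(-6927702/835) = I*√5784631170/835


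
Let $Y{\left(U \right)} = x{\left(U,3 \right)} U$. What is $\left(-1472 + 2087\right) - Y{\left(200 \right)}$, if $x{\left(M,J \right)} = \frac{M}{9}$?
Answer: $- \frac{34465}{9} \approx -3829.4$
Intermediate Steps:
$x{\left(M,J \right)} = \frac{M}{9}$ ($x{\left(M,J \right)} = M \frac{1}{9} = \frac{M}{9}$)
$Y{\left(U \right)} = \frac{U^{2}}{9}$ ($Y{\left(U \right)} = \frac{U}{9} U = \frac{U^{2}}{9}$)
$\left(-1472 + 2087\right) - Y{\left(200 \right)} = \left(-1472 + 2087\right) - \frac{200^{2}}{9} = 615 - \frac{1}{9} \cdot 40000 = 615 - \frac{40000}{9} = - \frac{34465}{9}$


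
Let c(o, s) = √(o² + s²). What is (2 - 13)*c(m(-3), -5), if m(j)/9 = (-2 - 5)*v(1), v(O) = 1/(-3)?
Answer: -11*√466 ≈ -237.46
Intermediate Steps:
v(O) = -⅓
m(j) = 21 (m(j) = 9*((-2 - 5)*(-⅓)) = 9*(-7*(-⅓)) = 9*(7/3) = 21)
(2 - 13)*c(m(-3), -5) = (2 - 13)*√(21² + (-5)²) = -11*√(441 + 25) = -11*√466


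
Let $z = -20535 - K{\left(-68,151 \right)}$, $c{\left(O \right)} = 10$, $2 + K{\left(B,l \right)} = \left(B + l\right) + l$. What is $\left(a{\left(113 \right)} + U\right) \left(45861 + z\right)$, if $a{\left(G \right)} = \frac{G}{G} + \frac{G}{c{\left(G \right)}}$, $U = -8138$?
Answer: $- \frac{1019531579}{5} \approx -2.0391 \cdot 10^{8}$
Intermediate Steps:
$K{\left(B,l \right)} = -2 + B + 2 l$ ($K{\left(B,l \right)} = -2 + \left(\left(B + l\right) + l\right) = -2 + \left(B + 2 l\right) = -2 + B + 2 l$)
$z = -20767$ ($z = -20535 - \left(-2 - 68 + 2 \cdot 151\right) = -20535 - \left(-2 - 68 + 302\right) = -20535 - 232 = -20767$)
$a{\left(G \right)} = 1 + \frac{G}{10}$ ($a{\left(G \right)} = \frac{G}{G} + \frac{G}{10} = 1 + G \frac{1}{10} = 1 + \frac{G}{10}$)
$\left(a{\left(113 \right)} + U\right) \left(45861 + z\right) = \left(\left(1 + \frac{1}{10} \cdot 113\right) - 8138\right) \left(45861 - 20767\right) = \left(\left(1 + \frac{113}{10}\right) - 8138\right) 25094 = \left(\frac{123}{10} - 8138\right) 25094 = \left(- \frac{81257}{10}\right) 25094 = - \frac{1019531579}{5}$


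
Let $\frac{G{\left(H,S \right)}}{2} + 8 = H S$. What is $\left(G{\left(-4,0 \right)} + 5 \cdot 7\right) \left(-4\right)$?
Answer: $-76$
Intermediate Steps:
$G{\left(H,S \right)} = -16 + 2 H S$
$\left(G{\left(-4,0 \right)} + 5 \cdot 7\right) \left(-4\right) = \left(\left(-16 + 2 \left(-4\right) 0\right) + 5 \cdot 7\right) \left(-4\right) = \left(\left(-16 + 0\right) + 35\right) \left(-4\right) = \left(-16 + 35\right) \left(-4\right) = 19 \left(-4\right) = -76$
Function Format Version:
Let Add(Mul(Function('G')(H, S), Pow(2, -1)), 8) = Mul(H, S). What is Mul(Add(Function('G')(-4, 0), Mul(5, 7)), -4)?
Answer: -76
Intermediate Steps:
Function('G')(H, S) = Add(-16, Mul(2, H, S)) (Function('G')(H, S) = Add(-16, Mul(2, Mul(H, S))) = Add(-16, Mul(2, H, S)))
Mul(Add(Function('G')(-4, 0), Mul(5, 7)), -4) = Mul(Add(Add(-16, Mul(2, -4, 0)), Mul(5, 7)), -4) = Mul(Add(Add(-16, 0), 35), -4) = Mul(Add(-16, 35), -4) = Mul(19, -4) = -76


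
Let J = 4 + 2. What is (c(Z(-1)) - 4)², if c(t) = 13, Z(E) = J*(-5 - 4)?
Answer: 81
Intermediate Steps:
J = 6
Z(E) = -54 (Z(E) = 6*(-5 - 4) = 6*(-9) = -54)
(c(Z(-1)) - 4)² = (13 - 4)² = 9² = 81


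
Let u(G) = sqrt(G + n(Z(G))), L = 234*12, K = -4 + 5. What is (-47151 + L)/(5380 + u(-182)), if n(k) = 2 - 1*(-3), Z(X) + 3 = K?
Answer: -238565340/28944577 + 44343*I*sqrt(177)/28944577 ≈ -8.2421 + 0.020382*I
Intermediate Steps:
K = 1
L = 2808
Z(X) = -2 (Z(X) = -3 + 1 = -2)
n(k) = 5 (n(k) = 2 + 3 = 5)
u(G) = sqrt(5 + G) (u(G) = sqrt(G + 5) = sqrt(5 + G))
(-47151 + L)/(5380 + u(-182)) = (-47151 + 2808)/(5380 + sqrt(5 - 182)) = -44343/(5380 + sqrt(-177)) = -44343/(5380 + I*sqrt(177))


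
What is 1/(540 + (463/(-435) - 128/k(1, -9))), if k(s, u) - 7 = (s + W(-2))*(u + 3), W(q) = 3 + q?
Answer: 435/245573 ≈ 0.0017714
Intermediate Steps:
k(s, u) = 7 + (1 + s)*(3 + u) (k(s, u) = 7 + (s + (3 - 2))*(u + 3) = 7 + (s + 1)*(3 + u) = 7 + (1 + s)*(3 + u))
1/(540 + (463/(-435) - 128/k(1, -9))) = 1/(540 + (463/(-435) - 128/(10 - 9 + 3*1 + 1*(-9)))) = 1/(540 + (463*(-1/435) - 128/(10 - 9 + 3 - 9))) = 1/(540 + (-463/435 - 128/(-5))) = 1/(540 + (-463/435 - 128*(-1/5))) = 1/(540 + (-463/435 + 128/5)) = 1/(540 + 10673/435) = 1/(245573/435) = 435/245573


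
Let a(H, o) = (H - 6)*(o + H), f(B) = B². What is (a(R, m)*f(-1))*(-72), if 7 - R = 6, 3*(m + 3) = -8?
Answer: -1680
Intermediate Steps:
m = -17/3 (m = -3 + (⅓)*(-8) = -3 - 8/3 = -17/3 ≈ -5.6667)
R = 1 (R = 7 - 1*6 = 7 - 6 = 1)
a(H, o) = (-6 + H)*(H + o)
(a(R, m)*f(-1))*(-72) = ((1² - 6*1 - 6*(-17/3) + 1*(-17/3))*(-1)²)*(-72) = ((1 - 6 + 34 - 17/3)*1)*(-72) = ((70/3)*1)*(-72) = (70/3)*(-72) = -1680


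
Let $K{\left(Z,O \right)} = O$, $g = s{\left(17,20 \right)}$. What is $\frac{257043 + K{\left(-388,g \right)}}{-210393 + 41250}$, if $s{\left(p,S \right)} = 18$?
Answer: $- \frac{85687}{56381} \approx -1.5198$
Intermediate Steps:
$g = 18$
$\frac{257043 + K{\left(-388,g \right)}}{-210393 + 41250} = \frac{257043 + 18}{-210393 + 41250} = \frac{257061}{-169143} = 257061 \left(- \frac{1}{169143}\right) = - \frac{85687}{56381}$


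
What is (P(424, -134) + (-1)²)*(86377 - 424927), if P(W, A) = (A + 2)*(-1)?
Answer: -45027150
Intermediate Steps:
P(W, A) = -2 - A (P(W, A) = (2 + A)*(-1) = -2 - A)
(P(424, -134) + (-1)²)*(86377 - 424927) = ((-2 - 1*(-134)) + (-1)²)*(86377 - 424927) = ((-2 + 134) + 1)*(-338550) = (132 + 1)*(-338550) = 133*(-338550) = -45027150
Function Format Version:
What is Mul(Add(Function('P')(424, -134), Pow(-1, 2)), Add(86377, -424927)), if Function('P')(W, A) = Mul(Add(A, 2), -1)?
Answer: -45027150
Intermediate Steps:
Function('P')(W, A) = Add(-2, Mul(-1, A)) (Function('P')(W, A) = Mul(Add(2, A), -1) = Add(-2, Mul(-1, A)))
Mul(Add(Function('P')(424, -134), Pow(-1, 2)), Add(86377, -424927)) = Mul(Add(Add(-2, Mul(-1, -134)), Pow(-1, 2)), Add(86377, -424927)) = Mul(Add(Add(-2, 134), 1), -338550) = Mul(Add(132, 1), -338550) = Mul(133, -338550) = -45027150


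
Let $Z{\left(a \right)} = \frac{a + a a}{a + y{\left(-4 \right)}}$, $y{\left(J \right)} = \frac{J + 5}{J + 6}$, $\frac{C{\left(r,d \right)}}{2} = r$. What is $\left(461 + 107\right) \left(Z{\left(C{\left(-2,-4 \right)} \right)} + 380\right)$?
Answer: $\frac{1497248}{7} \approx 2.1389 \cdot 10^{5}$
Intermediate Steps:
$C{\left(r,d \right)} = 2 r$
$y{\left(J \right)} = \frac{5 + J}{6 + J}$
$Z{\left(a \right)} = \frac{a + a^{2}}{\frac{1}{2} + a}$ ($Z{\left(a \right)} = \frac{a + a a}{a + \frac{5 - 4}{6 - 4}} = \frac{a + a^{2}}{a + \frac{1}{2} \cdot 1} = \frac{a + a^{2}}{a + \frac{1}{2}} = \frac{a + a^{2}}{\frac{1}{2} + a}$)
$\left(461 + 107\right) \left(Z{\left(C{\left(-2,-4 \right)} \right)} + 380\right) = \left(461 + 107\right) \left(\frac{2 \cdot 2 \left(-2\right) \left(1 + 2 \left(-2\right)\right)}{1 + 2 \cdot 2 \left(-2\right)} + 380\right) = 568 \left(2 \left(-4\right) \frac{1}{1 + 2 \left(-4\right)} \left(1 - 4\right) + 380\right) = 568 \left(2 \left(-4\right) \frac{1}{1 - 8} \left(-3\right) + 380\right) = 568 \left(2 \left(-4\right) \frac{1}{-7} \left(-3\right) + 380\right) = 568 \left(2 \left(-4\right) \left(- \frac{1}{7}\right) \left(-3\right) + 380\right) = 568 \left(- \frac{24}{7} + 380\right) = 568 \cdot \frac{2636}{7} = \frac{1497248}{7}$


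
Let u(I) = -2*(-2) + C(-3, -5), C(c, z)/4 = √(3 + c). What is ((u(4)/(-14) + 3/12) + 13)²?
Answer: 131769/784 ≈ 168.07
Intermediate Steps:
C(c, z) = 4*√(3 + c)
u(I) = 4 (u(I) = -2*(-2) + 4*√(3 - 3) = 4 + 4*√0 = 4 + 4*0 = 4 + 0 = 4)
((u(4)/(-14) + 3/12) + 13)² = ((4/(-14) + 3/12) + 13)² = ((4*(-1/14) + 3*(1/12)) + 13)² = ((-2/7 + ¼) + 13)² = (-1/28 + 13)² = (363/28)² = 131769/784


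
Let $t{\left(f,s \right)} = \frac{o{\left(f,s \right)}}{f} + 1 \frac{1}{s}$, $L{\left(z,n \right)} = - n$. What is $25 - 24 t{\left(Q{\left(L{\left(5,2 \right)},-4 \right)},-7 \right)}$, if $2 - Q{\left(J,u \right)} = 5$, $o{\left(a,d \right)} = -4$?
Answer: $- \frac{25}{7} \approx -3.5714$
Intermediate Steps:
$Q{\left(J,u \right)} = -3$ ($Q{\left(J,u \right)} = 2 - 5 = -3$)
$t{\left(f,s \right)} = \frac{1}{s} - \frac{4}{f}$ ($t{\left(f,s \right)} = - \frac{4}{f} + 1 \frac{1}{s} = - \frac{4}{f} + \frac{1}{s} = \frac{1}{s} - \frac{4}{f}$)
$25 - 24 t{\left(Q{\left(L{\left(5,2 \right)},-4 \right)},-7 \right)} = 25 - 24 \left(\frac{1}{-7} - \frac{4}{-3}\right) = 25 - 24 \left(- \frac{1}{7} - - \frac{4}{3}\right) = 25 - 24 \left(- \frac{1}{7} + \frac{4}{3}\right) = 25 - \frac{200}{7} = - \frac{25}{7}$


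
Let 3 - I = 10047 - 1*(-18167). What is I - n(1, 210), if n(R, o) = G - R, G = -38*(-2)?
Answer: -28286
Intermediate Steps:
G = 76
I = -28211 (I = 3 - (10047 - 1*(-18167)) = 3 - (10047 + 18167) = 3 - 1*28214 = 3 - 28214 = -28211)
n(R, o) = 76 - R
I - n(1, 210) = -28211 - (76 - 1*1) = -28211 - (76 - 1) = -28211 - 1*75 = -28211 - 75 = -28286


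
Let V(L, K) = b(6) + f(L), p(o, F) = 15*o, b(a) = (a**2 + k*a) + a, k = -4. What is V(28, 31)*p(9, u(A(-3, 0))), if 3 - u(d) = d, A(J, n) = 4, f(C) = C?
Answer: 6210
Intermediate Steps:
b(a) = a**2 - 3*a (b(a) = (a**2 - 4*a) + a = a**2 - 3*a)
u(d) = 3 - d
V(L, K) = 18 + L (V(L, K) = 6*(-3 + 6) + L = 6*3 + L = 18 + L)
V(28, 31)*p(9, u(A(-3, 0))) = (18 + 28)*(15*9) = 46*135 = 6210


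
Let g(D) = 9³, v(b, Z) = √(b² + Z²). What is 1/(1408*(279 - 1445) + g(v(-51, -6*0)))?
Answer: -1/1640999 ≈ -6.0939e-7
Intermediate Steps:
v(b, Z) = √(Z² + b²)
g(D) = 729
1/(1408*(279 - 1445) + g(v(-51, -6*0))) = 1/(1408*(279 - 1445) + 729) = 1/(1408*(-1166) + 729) = 1/(-1641728 + 729) = 1/(-1640999) = -1/1640999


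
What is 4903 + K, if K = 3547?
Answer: 8450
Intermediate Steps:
4903 + K = 4903 + 3547 = 8450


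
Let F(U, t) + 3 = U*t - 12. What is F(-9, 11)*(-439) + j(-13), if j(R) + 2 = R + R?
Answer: 50018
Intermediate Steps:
F(U, t) = -15 + U*t (F(U, t) = -3 + (U*t - 12) = -3 + (-12 + U*t) = -15 + U*t)
j(R) = -2 + 2*R (j(R) = -2 + (R + R) = -2 + 2*R)
F(-9, 11)*(-439) + j(-13) = (-15 - 9*11)*(-439) + (-2 + 2*(-13)) = (-15 - 99)*(-439) + (-2 - 26) = -114*(-439) - 28 = 50046 - 28 = 50018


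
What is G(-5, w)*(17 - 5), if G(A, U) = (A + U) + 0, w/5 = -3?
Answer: -240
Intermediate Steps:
w = -15 (w = 5*(-3) = -15)
G(A, U) = A + U
G(-5, w)*(17 - 5) = (-5 - 15)*(17 - 5) = -20*12 = -240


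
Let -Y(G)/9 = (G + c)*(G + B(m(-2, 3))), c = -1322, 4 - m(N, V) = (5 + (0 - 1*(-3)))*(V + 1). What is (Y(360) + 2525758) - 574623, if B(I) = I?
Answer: 4825591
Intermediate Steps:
m(N, V) = -4 - 8*V (m(N, V) = 4 - (5 + (0 - 1*(-3)))*(V + 1) = 4 - (5 + (0 + 3))*(1 + V) = 4 - (5 + 3)*(1 + V) = 4 - 8*(1 + V) = 4 - (8 + 8*V) = 4 + (-8 - 8*V) = -4 - 8*V)
Y(G) = -9*(-1322 + G)*(-28 + G) (Y(G) = -9*(G - 1322)*(G + (-4 - 8*3)) = -9*(-1322 + G)*(G + (-4 - 24)) = -9*(-1322 + G)*(G - 28) = -9*(-1322 + G)*(-28 + G))
(Y(360) + 2525758) - 574623 = ((-333144 - 9*360**2 + 12150*360) + 2525758) - 574623 = ((-333144 - 9*129600 + 4374000) + 2525758) - 574623 = ((-333144 - 1166400 + 4374000) + 2525758) - 574623 = (2874456 + 2525758) - 574623 = 5400214 - 574623 = 4825591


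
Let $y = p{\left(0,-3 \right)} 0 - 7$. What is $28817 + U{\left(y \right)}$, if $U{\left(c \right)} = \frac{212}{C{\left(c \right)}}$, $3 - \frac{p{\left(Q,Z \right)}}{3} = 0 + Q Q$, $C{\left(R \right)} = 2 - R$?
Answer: $\frac{259565}{9} \approx 28841.0$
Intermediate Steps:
$p{\left(Q,Z \right)} = 9 - 3 Q^{2}$ ($p{\left(Q,Z \right)} = 9 - 3 \left(0 + Q Q\right) = 9 - 3 \left(0 + Q^{2}\right) = 9 - 3 Q^{2}$)
$y = -7$ ($y = \left(9 - 3 \cdot 0^{2}\right) 0 - 7 = \left(9 - 0\right) 0 - 7 = \left(9 + 0\right) 0 - 7 = 9 \cdot 0 - 7 = 0 - 7 = -7$)
$U{\left(c \right)} = \frac{212}{2 - c}$
$28817 + U{\left(y \right)} = 28817 - \frac{212}{-2 - 7} = 28817 - \frac{212}{-9} = 28817 - - \frac{212}{9} = 28817 + \frac{212}{9} = \frac{259565}{9}$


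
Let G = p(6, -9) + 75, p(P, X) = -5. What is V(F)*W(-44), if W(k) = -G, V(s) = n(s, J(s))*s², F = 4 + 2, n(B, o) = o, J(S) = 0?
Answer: 0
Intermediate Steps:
F = 6
V(s) = 0 (V(s) = 0*s² = 0)
G = 70 (G = -5 + 75 = 70)
W(k) = -70 (W(k) = -1*70 = -70)
V(F)*W(-44) = 0*(-70) = 0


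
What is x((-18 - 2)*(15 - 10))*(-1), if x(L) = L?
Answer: 100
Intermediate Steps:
x((-18 - 2)*(15 - 10))*(-1) = ((-18 - 2)*(15 - 10))*(-1) = -20*5*(-1) = -100*(-1) = 100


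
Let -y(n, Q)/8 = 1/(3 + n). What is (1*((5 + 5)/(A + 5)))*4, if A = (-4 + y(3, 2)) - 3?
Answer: -12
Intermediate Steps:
y(n, Q) = -8/(3 + n)
A = -25/3 (A = (-4 - 8/(3 + 3)) - 3 = (-4 - 8/6) - 3 = (-4 - 8*1/6) - 3 = (-4 - 4/3) - 3 = -16/3 - 3 = -25/3 ≈ -8.3333)
(1*((5 + 5)/(A + 5)))*4 = (1*((5 + 5)/(-25/3 + 5)))*4 = (1*(10/(-10/3)))*4 = (1*(10*(-3/10)))*4 = (1*(-3))*4 = -3*4 = -12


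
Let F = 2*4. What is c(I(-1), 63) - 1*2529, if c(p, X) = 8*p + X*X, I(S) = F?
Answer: 1504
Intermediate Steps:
F = 8
I(S) = 8
c(p, X) = X² + 8*p (c(p, X) = 8*p + X² = X² + 8*p)
c(I(-1), 63) - 1*2529 = (63² + 8*8) - 1*2529 = (3969 + 64) - 2529 = 4033 - 2529 = 1504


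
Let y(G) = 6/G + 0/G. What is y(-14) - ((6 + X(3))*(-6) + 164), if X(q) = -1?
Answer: -941/7 ≈ -134.43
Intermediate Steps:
y(G) = 6/G (y(G) = 6/G + 0 = 6/G)
y(-14) - ((6 + X(3))*(-6) + 164) = 6/(-14) - ((6 - 1)*(-6) + 164) = 6*(-1/14) - (5*(-6) + 164) = -3/7 - (-30 + 164) = -3/7 - 1*134 = -3/7 - 134 = -941/7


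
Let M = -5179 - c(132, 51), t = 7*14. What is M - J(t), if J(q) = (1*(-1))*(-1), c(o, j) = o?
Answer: -5312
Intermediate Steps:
t = 98
M = -5311 (M = -5179 - 1*132 = -5179 - 132 = -5311)
J(q) = 1 (J(q) = -1*(-1) = 1)
M - J(t) = -5311 - 1*1 = -5311 - 1 = -5312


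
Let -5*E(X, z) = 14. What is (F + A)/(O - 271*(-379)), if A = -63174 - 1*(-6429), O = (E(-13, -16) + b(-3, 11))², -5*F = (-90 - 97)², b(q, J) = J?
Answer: -796735/1284703 ≈ -0.62017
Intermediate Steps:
E(X, z) = -14/5 (E(X, z) = -⅕*14 = -14/5)
F = -34969/5 (F = -(-90 - 97)²/5 = -⅕*(-187)² = -⅕*34969 = -34969/5 ≈ -6993.8)
O = 1681/25 (O = (-14/5 + 11)² = (41/5)² = 1681/25 ≈ 67.240)
A = -56745 (A = -63174 + 6429 = -56745)
(F + A)/(O - 271*(-379)) = (-34969/5 - 56745)/(1681/25 - 271*(-379)) = -318694/(5*(1681/25 + 102709)) = -318694/(5*2569406/25) = -318694/5*25/2569406 = -796735/1284703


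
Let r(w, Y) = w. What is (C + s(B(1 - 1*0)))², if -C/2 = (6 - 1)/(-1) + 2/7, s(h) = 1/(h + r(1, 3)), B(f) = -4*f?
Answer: 36481/441 ≈ 82.723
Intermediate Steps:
s(h) = 1/(1 + h) (s(h) = 1/(h + 1) = 1/(1 + h))
C = 66/7 (C = -2*((6 - 1)/(-1) + 2/7) = -2*(5*(-1) + 2*(⅐)) = -2*(-5 + 2/7) = -2*(-33/7) = 66/7 ≈ 9.4286)
(C + s(B(1 - 1*0)))² = (66/7 + 1/(1 - 4*(1 - 1*0)))² = (66/7 + 1/(1 - 4*(1 + 0)))² = (66/7 + 1/(1 - 4*1))² = (66/7 + 1/(1 - 4))² = (66/7 + 1/(-3))² = (66/7 - ⅓)² = (191/21)² = 36481/441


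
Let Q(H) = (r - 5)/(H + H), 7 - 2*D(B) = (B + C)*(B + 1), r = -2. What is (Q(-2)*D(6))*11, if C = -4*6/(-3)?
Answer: -7007/8 ≈ -875.88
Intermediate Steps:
C = 8 (C = -24*(-⅓) = 8)
D(B) = 7/2 - (1 + B)*(8 + B)/2 (D(B) = 7/2 - (B + 8)*(B + 1)/2 = 7/2 - (8 + B)*(1 + B)/2 = 7/2 - (1 + B)*(8 + B)/2)
Q(H) = -7/(2*H) (Q(H) = (-2 - 5)/(H + H) = -7*1/(2*H) = -7/(2*H))
(Q(-2)*D(6))*11 = ((-7/2/(-2))*(-½ - 9/2*6 - ½*6²))*11 = ((-7/2*(-½))*(-½ - 27 - ½*36))*11 = (7*(-½ - 27 - 18)/4)*11 = ((7/4)*(-91/2))*11 = -637/8*11 = -7007/8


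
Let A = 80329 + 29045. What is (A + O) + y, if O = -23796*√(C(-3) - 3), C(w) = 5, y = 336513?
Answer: 445887 - 23796*√2 ≈ 4.1223e+5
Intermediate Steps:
O = -23796*√2 (O = -23796*√(5 - 3) = -23796*√2 ≈ -33653.)
A = 109374
(A + O) + y = (109374 - 23796*√2) + 336513 = 445887 - 23796*√2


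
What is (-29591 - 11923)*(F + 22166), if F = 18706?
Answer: -1696760208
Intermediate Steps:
(-29591 - 11923)*(F + 22166) = (-29591 - 11923)*(18706 + 22166) = -41514*40872 = -1696760208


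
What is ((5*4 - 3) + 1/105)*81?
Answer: 48222/35 ≈ 1377.8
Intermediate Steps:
((5*4 - 3) + 1/105)*81 = ((20 - 3) + 1/105)*81 = (17 + 1/105)*81 = (1786/105)*81 = 48222/35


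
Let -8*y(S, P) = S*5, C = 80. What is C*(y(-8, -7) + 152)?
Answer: 12560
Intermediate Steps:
y(S, P) = -5*S/8 (y(S, P) = -S*5/8 = -5*S/8)
C*(y(-8, -7) + 152) = 80*(-5/8*(-8) + 152) = 80*(5 + 152) = 80*157 = 12560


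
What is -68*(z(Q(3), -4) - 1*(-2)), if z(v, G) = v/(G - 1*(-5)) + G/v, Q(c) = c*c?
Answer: -6460/9 ≈ -717.78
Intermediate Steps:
Q(c) = c²
z(v, G) = G/v + v/(5 + G) (z(v, G) = v/(G + 5) + G/v = v/(5 + G) + G/v = G/v + v/(5 + G))
-68*(z(Q(3), -4) - 1*(-2)) = -68*(((-4)² + (3²)² + 5*(-4))/((3²)*(5 - 4)) - 1*(-2)) = -68*((16 + 9² - 20)/(9*1) + 2) = -68*((⅑)*1*(16 + 81 - 20) + 2) = -68*((⅑)*1*77 + 2) = -68*(77/9 + 2) = -68*95/9 = -6460/9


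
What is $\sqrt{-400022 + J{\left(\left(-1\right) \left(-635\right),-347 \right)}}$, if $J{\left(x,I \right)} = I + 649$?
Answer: $2 i \sqrt{99930} \approx 632.23 i$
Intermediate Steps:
$J{\left(x,I \right)} = 649 + I$
$\sqrt{-400022 + J{\left(\left(-1\right) \left(-635\right),-347 \right)}} = \sqrt{-400022 + \left(649 - 347\right)} = \sqrt{-400022 + 302} = \sqrt{-399720} = 2 i \sqrt{99930}$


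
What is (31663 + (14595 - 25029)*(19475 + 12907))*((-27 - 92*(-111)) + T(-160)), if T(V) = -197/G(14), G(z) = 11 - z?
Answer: -10389321028000/3 ≈ -3.4631e+12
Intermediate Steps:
T(V) = 197/3 (T(V) = -197/(11 - 1*14) = -197/(11 - 14) = -197/(-3) = -197*(-⅓) = 197/3)
(31663 + (14595 - 25029)*(19475 + 12907))*((-27 - 92*(-111)) + T(-160)) = (31663 + (14595 - 25029)*(19475 + 12907))*((-27 - 92*(-111)) + 197/3) = (31663 - 10434*32382)*((-27 + 10212) + 197/3) = (31663 - 337873788)*(10185 + 197/3) = -337842125*30752/3 = -10389321028000/3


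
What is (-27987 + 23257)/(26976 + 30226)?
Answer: -2365/28601 ≈ -0.082689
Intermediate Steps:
(-27987 + 23257)/(26976 + 30226) = -4730/57202 = -4730*1/57202 = -2365/28601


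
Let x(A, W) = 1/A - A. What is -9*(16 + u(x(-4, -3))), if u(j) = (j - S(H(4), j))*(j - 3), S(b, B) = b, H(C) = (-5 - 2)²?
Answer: 2583/16 ≈ 161.44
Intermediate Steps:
H(C) = 49 (H(C) = (-7)² = 49)
u(j) = (-49 + j)*(-3 + j) (u(j) = (j - 1*49)*(j - 3) = (j - 49)*(-3 + j) = (-49 + j)*(-3 + j))
-9*(16 + u(x(-4, -3))) = -9*(16 + (147 + (1/(-4) - 1*(-4))² - 52*(1/(-4) - 1*(-4)))) = -9*(16 + (147 + (-¼ + 4)² - 52*(-¼ + 4))) = -9*(16 + (147 + (15/4)² - 52*15/4)) = -9*(16 + (147 + 225/16 - 195)) = -9*(16 - 543/16) = -9*(-287/16) = 2583/16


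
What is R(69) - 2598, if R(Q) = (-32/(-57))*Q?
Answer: -48626/19 ≈ -2559.3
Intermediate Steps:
R(Q) = 32*Q/57 (R(Q) = (-32*(-1/57))*Q = 32*Q/57)
R(69) - 2598 = (32/57)*69 - 2598 = 736/19 - 2598 = -48626/19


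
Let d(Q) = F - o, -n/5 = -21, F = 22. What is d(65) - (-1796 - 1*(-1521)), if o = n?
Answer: 192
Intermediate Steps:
n = 105 (n = -5*(-21) = 105)
o = 105
d(Q) = -83 (d(Q) = 22 - 1*105 = 22 - 105 = -83)
d(65) - (-1796 - 1*(-1521)) = -83 - (-1796 - 1*(-1521)) = -83 - (-1796 + 1521) = -83 - 1*(-275) = -83 + 275 = 192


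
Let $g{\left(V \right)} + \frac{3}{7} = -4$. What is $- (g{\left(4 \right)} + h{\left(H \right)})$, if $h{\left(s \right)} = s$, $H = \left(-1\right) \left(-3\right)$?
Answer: $\frac{10}{7} \approx 1.4286$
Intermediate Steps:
$H = 3$
$g{\left(V \right)} = - \frac{31}{7}$ ($g{\left(V \right)} = - \frac{3}{7} - 4 = - \frac{31}{7}$)
$- (g{\left(4 \right)} + h{\left(H \right)}) = - (- \frac{31}{7} + 3) = \left(-1\right) \left(- \frac{10}{7}\right) = \frac{10}{7}$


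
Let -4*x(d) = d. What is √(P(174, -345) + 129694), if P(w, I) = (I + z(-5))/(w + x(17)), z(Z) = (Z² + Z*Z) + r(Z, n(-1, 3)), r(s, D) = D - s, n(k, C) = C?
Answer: √1220274938/97 ≈ 360.13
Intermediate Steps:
x(d) = -d/4
z(Z) = 3 - Z + 2*Z² (z(Z) = (Z² + Z*Z) + (3 - Z) = (Z² + Z²) + (3 - Z) = 2*Z² + (3 - Z) = 3 - Z + 2*Z²)
P(w, I) = (58 + I)/(-17/4 + w) (P(w, I) = (I + (3 - 1*(-5) + 2*(-5)²))/(w - ¼*17) = (I + (3 + 5 + 2*25))/(w - 17/4) = (I + (3 + 5 + 50))/(-17/4 + w) = (I + 58)/(-17/4 + w) = (58 + I)/(-17/4 + w))
√(P(174, -345) + 129694) = √(4*(58 - 345)/(-17 + 4*174) + 129694) = √(4*(-287)/(-17 + 696) + 129694) = √(4*(-287)/679 + 129694) = √(4*(1/679)*(-287) + 129694) = √(-164/97 + 129694) = √(12580154/97) = √1220274938/97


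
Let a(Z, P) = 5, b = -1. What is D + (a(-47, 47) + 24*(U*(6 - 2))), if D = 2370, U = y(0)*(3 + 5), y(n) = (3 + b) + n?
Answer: 3911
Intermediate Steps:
y(n) = 2 + n (y(n) = (3 - 1) + n = 2 + n)
U = 16 (U = (2 + 0)*(3 + 5) = 2*8 = 16)
D + (a(-47, 47) + 24*(U*(6 - 2))) = 2370 + (5 + 24*(16*(6 - 2))) = 2370 + (5 + 24*(16*4)) = 2370 + (5 + 24*64) = 2370 + (5 + 1536) = 2370 + 1541 = 3911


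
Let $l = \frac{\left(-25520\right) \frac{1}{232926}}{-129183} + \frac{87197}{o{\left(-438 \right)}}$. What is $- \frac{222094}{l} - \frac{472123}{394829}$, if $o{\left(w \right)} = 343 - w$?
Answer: $- \frac{93725667339343275370223}{47088108373635230947} \approx -1990.4$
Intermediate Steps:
$l = \frac{119262030837743}{1068197820759}$ ($l = \frac{\left(-25520\right) \frac{1}{232926}}{-129183} + \frac{87197}{343 - -438} = \left(-25520\right) \frac{1}{232926} \left(- \frac{1}{129183}\right) + \frac{87197}{343 + 438} = \left(- \frac{12760}{116463}\right) \left(- \frac{1}{129183}\right) + \frac{87197}{781} = \frac{12760}{15045039729} + 87197 \cdot \frac{1}{781} = \frac{12760}{15045039729} + \frac{7927}{71} = \frac{119262030837743}{1068197820759} \approx 111.65$)
$- \frac{222094}{l} - \frac{472123}{394829} = - \frac{222094}{\frac{119262030837743}{1068197820759}} - \frac{472123}{394829} = \left(-222094\right) \frac{1068197820759}{119262030837743} - \frac{472123}{394829} = - \frac{237240326803649346}{119262030837743} - \frac{472123}{394829} = - \frac{93725667339343275370223}{47088108373635230947}$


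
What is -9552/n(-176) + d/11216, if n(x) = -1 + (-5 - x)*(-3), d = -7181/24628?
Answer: 1319261401331/70990505536 ≈ 18.584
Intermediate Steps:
d = -7181/24628 (d = -7181*1/24628 = -7181/24628 ≈ -0.29158)
n(x) = 14 + 3*x (n(x) = -1 + (15 + 3*x) = 14 + 3*x)
-9552/n(-176) + d/11216 = -9552/(14 + 3*(-176)) - 7181/24628/11216 = -9552/(14 - 528) - 7181/24628*1/11216 = -9552/(-514) - 7181/276227648 = -9552*(-1/514) - 7181/276227648 = 4776/257 - 7181/276227648 = 1319261401331/70990505536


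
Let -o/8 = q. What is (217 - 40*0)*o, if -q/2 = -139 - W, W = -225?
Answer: 298592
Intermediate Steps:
q = -172 (q = -2*(-139 - 1*(-225)) = -2*(-139 + 225) = -2*86 = -172)
o = 1376 (o = -8*(-172) = 1376)
(217 - 40*0)*o = (217 - 40*0)*1376 = (217 + 0)*1376 = 217*1376 = 298592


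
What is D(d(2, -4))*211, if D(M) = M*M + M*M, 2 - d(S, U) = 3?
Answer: 422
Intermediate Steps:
d(S, U) = -1 (d(S, U) = 2 - 1*3 = 2 - 3 = -1)
D(M) = 2*M² (D(M) = M² + M² = 2*M²)
D(d(2, -4))*211 = (2*(-1)²)*211 = (2*1)*211 = 2*211 = 422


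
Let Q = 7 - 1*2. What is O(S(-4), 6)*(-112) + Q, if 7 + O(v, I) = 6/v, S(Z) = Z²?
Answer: 747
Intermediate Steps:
Q = 5 (Q = 7 - 2 = 5)
O(v, I) = -7 + 6/v
O(S(-4), 6)*(-112) + Q = (-7 + 6/((-4)²))*(-112) + 5 = (-7 + 6/16)*(-112) + 5 = (-7 + 6*(1/16))*(-112) + 5 = (-7 + 3/8)*(-112) + 5 = -53/8*(-112) + 5 = 742 + 5 = 747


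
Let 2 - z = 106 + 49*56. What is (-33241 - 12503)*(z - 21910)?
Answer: 1132529952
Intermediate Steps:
z = -2848 (z = 2 - (106 + 49*56) = 2 - (106 + 2744) = 2 - 1*2850 = 2 - 2850 = -2848)
(-33241 - 12503)*(z - 21910) = (-33241 - 12503)*(-2848 - 21910) = -45744*(-24758) = 1132529952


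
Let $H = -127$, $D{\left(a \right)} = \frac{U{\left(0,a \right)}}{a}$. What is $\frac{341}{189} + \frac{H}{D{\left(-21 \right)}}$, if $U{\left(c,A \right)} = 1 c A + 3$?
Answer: $\frac{168362}{189} \approx 890.8$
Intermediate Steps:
$U{\left(c,A \right)} = 3 + A c$ ($U{\left(c,A \right)} = c A + 3 = A c + 3 = 3 + A c$)
$D{\left(a \right)} = \frac{3}{a}$ ($D{\left(a \right)} = \frac{3 + a 0}{a} = \frac{3 + 0}{a} = \frac{3}{a}$)
$\frac{341}{189} + \frac{H}{D{\left(-21 \right)}} = \frac{341}{189} - \frac{127}{3 \frac{1}{-21}} = 341 \cdot \frac{1}{189} - \frac{127}{3 \left(- \frac{1}{21}\right)} = \frac{341}{189} - \frac{127}{- \frac{1}{7}} = \frac{341}{189} - -889 = \frac{341}{189} + 889 = \frac{168362}{189}$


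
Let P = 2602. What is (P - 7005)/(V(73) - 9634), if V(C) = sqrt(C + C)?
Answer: 21209251/46406905 + 4403*sqrt(146)/92813810 ≈ 0.45760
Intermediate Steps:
V(C) = sqrt(2)*sqrt(C) (V(C) = sqrt(2*C) = sqrt(2)*sqrt(C))
(P - 7005)/(V(73) - 9634) = (2602 - 7005)/(sqrt(2)*sqrt(73) - 9634) = -4403/(sqrt(146) - 9634) = -4403/(-9634 + sqrt(146))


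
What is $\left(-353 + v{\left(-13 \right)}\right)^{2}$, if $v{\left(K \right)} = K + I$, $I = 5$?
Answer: $130321$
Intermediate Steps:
$v{\left(K \right)} = 5 + K$ ($v{\left(K \right)} = K + 5 = 5 + K$)
$\left(-353 + v{\left(-13 \right)}\right)^{2} = \left(-353 + \left(5 - 13\right)\right)^{2} = \left(-353 - 8\right)^{2} = \left(-361\right)^{2} = 130321$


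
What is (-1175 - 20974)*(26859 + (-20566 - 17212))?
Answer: 241844931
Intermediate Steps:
(-1175 - 20974)*(26859 + (-20566 - 17212)) = -22149*(26859 - 37778) = -22149*(-10919) = 241844931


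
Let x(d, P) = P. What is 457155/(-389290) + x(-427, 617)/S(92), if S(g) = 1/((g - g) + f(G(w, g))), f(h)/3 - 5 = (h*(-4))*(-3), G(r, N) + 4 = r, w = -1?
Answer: -7926425121/77858 ≈ -1.0181e+5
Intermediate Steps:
G(r, N) = -4 + r
f(h) = 15 + 36*h (f(h) = 15 + 3*((h*(-4))*(-3)) = 15 + 3*(-4*h*(-3)) = 15 + 3*(12*h) = 15 + 36*h)
S(g) = -1/165 (S(g) = 1/((g - g) + (15 + 36*(-4 - 1))) = 1/(0 + (15 + 36*(-5))) = 1/(0 + (15 - 180)) = 1/(0 - 165) = 1/(-165) = -1/165)
457155/(-389290) + x(-427, 617)/S(92) = 457155/(-389290) + 617/(-1/165) = 457155*(-1/389290) + 617*(-165) = -91431/77858 - 101805 = -7926425121/77858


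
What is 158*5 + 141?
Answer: 931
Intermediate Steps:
158*5 + 141 = 790 + 141 = 931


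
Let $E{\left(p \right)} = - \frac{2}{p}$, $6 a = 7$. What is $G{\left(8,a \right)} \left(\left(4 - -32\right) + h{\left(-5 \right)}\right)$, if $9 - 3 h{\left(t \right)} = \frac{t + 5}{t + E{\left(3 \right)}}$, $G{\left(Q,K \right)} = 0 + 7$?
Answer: $273$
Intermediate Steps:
$a = \frac{7}{6}$ ($a = \frac{1}{6} \cdot 7 = \frac{7}{6} \approx 1.1667$)
$G{\left(Q,K \right)} = 7$
$h{\left(t \right)} = 3 - \frac{5 + t}{3 \left(- \frac{2}{3} + t\right)}$ ($h{\left(t \right)} = 3 - \frac{\left(t + 5\right) \frac{1}{t - \frac{2}{3}}}{3} = 3 - \frac{\left(5 + t\right) \frac{1}{t - \frac{2}{3}}}{3} = 3 - \frac{\left(5 + t\right) \frac{1}{- \frac{2}{3} + t}}{3} = 3 - \frac{\frac{1}{- \frac{2}{3} + t} \left(5 + t\right)}{3} = 3 - \frac{5 + t}{3 \left(- \frac{2}{3} + t\right)}$)
$G{\left(8,a \right)} \left(\left(4 - -32\right) + h{\left(-5 \right)}\right) = 7 \left(\left(4 - -32\right) + \frac{-11 + 8 \left(-5\right)}{-2 + 3 \left(-5\right)}\right) = 7 \left(\left(4 + 32\right) + \frac{-11 - 40}{-2 - 15}\right) = 7 \left(36 + \frac{1}{-17} \left(-51\right)\right) = 7 \left(36 - -3\right) = 7 \left(36 + 3\right) = 7 \cdot 39 = 273$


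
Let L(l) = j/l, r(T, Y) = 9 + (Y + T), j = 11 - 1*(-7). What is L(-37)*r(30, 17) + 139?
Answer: 4135/37 ≈ 111.76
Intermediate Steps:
j = 18 (j = 11 + 7 = 18)
r(T, Y) = 9 + T + Y (r(T, Y) = 9 + (T + Y) = 9 + T + Y)
L(l) = 18/l
L(-37)*r(30, 17) + 139 = (18/(-37))*(9 + 30 + 17) + 139 = (18*(-1/37))*56 + 139 = -18/37*56 + 139 = -1008/37 + 139 = 4135/37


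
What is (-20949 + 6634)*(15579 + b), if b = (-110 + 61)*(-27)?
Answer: -241952130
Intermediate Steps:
b = 1323 (b = -49*(-27) = 1323)
(-20949 + 6634)*(15579 + b) = (-20949 + 6634)*(15579 + 1323) = -14315*16902 = -241952130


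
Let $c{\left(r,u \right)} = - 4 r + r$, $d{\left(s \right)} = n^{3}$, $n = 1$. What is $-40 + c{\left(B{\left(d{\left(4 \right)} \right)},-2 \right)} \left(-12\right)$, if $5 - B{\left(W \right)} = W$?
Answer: $104$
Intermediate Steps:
$d{\left(s \right)} = 1$ ($d{\left(s \right)} = 1^{3} = 1$)
$B{\left(W \right)} = 5 - W$
$c{\left(r,u \right)} = - 3 r$
$-40 + c{\left(B{\left(d{\left(4 \right)} \right)},-2 \right)} \left(-12\right) = -40 + - 3 \left(5 - 1\right) \left(-12\right) = -40 + \left(-3\right) 4 \left(-12\right) = -40 - -144 = -40 + 144 = 104$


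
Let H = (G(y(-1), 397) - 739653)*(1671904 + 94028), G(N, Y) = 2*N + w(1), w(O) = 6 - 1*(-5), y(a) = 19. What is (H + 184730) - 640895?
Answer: -1306090827093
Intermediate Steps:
w(O) = 11 (w(O) = 6 + 5 = 11)
G(N, Y) = 11 + 2*N (G(N, Y) = 2*N + 11 = 11 + 2*N)
H = -1306090370928 (H = ((11 + 2*19) - 739653)*(1671904 + 94028) = ((11 + 38) - 739653)*1765932 = (49 - 739653)*1765932 = -739604*1765932 = -1306090370928)
(H + 184730) - 640895 = (-1306090370928 + 184730) - 640895 = -1306090186198 - 640895 = -1306090827093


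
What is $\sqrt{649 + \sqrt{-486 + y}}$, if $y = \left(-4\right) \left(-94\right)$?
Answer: $\sqrt{649 + i \sqrt{110}} \approx 25.476 + 0.2058 i$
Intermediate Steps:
$y = 376$
$\sqrt{649 + \sqrt{-486 + y}} = \sqrt{649 + \sqrt{-486 + 376}} = \sqrt{649 + \sqrt{-110}} = \sqrt{649 + i \sqrt{110}}$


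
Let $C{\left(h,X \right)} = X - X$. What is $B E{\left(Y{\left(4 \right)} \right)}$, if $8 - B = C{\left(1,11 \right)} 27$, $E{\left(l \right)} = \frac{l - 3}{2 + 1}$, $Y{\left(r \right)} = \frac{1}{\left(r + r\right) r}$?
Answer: $- \frac{95}{12} \approx -7.9167$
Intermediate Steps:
$C{\left(h,X \right)} = 0$
$Y{\left(r \right)} = \frac{1}{2 r^{2}}$ ($Y{\left(r \right)} = \frac{1}{2 r r} = \frac{\frac{1}{2} \frac{1}{r}}{r} = \frac{1}{2 r^{2}}$)
$E{\left(l \right)} = -1 + \frac{l}{3}$ ($E{\left(l \right)} = \frac{-3 + l}{3} = \left(-3 + l\right) \frac{1}{3} = -1 + \frac{l}{3}$)
$B = 8$ ($B = 8 - 0 \cdot 27 = 8 - 0 = 8 + 0 = 8$)
$B E{\left(Y{\left(4 \right)} \right)} = 8 \left(-1 + \frac{\frac{1}{2} \cdot \frac{1}{16}}{3}\right) = 8 \left(-1 + \frac{1}{3} \cdot \frac{1}{32}\right) = 8 \left(-1 + \frac{1}{96}\right) = 8 \left(- \frac{95}{96}\right) = - \frac{95}{12}$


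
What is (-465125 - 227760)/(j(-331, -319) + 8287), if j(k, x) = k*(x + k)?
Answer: -692885/223437 ≈ -3.1010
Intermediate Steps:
j(k, x) = k*(k + x)
(-465125 - 227760)/(j(-331, -319) + 8287) = (-465125 - 227760)/(-331*(-331 - 319) + 8287) = -692885/(-331*(-650) + 8287) = -692885/(215150 + 8287) = -692885/223437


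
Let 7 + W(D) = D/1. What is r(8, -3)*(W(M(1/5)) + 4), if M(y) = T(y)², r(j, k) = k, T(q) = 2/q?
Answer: -291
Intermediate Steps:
M(y) = 4/y² (M(y) = (2/y)² = 4/y²)
W(D) = -7 + D (W(D) = -7 + D/1 = -7 + D*1 = -7 + D)
r(8, -3)*(W(M(1/5)) + 4) = -3*((-7 + 4/(1/5)²) + 4) = -3*((-7 + 4/5⁻²) + 4) = -3*((-7 + 4*25) + 4) = -3*((-7 + 100) + 4) = -3*(93 + 4) = -3*97 = -291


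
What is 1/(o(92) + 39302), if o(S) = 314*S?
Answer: 1/68190 ≈ 1.4665e-5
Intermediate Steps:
1/(o(92) + 39302) = 1/(314*92 + 39302) = 1/(28888 + 39302) = 1/68190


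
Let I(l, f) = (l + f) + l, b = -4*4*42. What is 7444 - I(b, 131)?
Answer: 8657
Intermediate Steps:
b = -672 (b = -16*42 = -672)
I(l, f) = f + 2*l (I(l, f) = (f + l) + l = f + 2*l)
7444 - I(b, 131) = 7444 - (131 + 2*(-672)) = 7444 - (131 - 1344) = 7444 - 1*(-1213) = 7444 + 1213 = 8657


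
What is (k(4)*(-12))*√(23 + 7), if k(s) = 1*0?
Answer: 0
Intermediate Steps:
k(s) = 0
(k(4)*(-12))*√(23 + 7) = (0*(-12))*√(23 + 7) = 0*√30 = 0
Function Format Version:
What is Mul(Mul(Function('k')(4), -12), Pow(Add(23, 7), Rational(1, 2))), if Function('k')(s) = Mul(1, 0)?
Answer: 0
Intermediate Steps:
Function('k')(s) = 0
Mul(Mul(Function('k')(4), -12), Pow(Add(23, 7), Rational(1, 2))) = Mul(Mul(0, -12), Pow(Add(23, 7), Rational(1, 2))) = Mul(0, Pow(30, Rational(1, 2))) = 0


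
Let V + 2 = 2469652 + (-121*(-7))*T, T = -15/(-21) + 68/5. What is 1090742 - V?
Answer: -6955161/5 ≈ -1.3910e+6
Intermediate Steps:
T = 501/35 (T = -15*(-1/21) + 68*(⅕) = 5/7 + 68/5 = 501/35 ≈ 14.314)
V = 12408871/5 (V = -2 + (2469652 - 121*(-7)*(501/35)) = -2 + (2469652 + 847*(501/35)) = -2 + (2469652 + 60621/5) = -2 + 12408881/5 = 12408871/5 ≈ 2.4818e+6)
1090742 - V = 1090742 - 1*12408871/5 = 1090742 - 12408871/5 = -6955161/5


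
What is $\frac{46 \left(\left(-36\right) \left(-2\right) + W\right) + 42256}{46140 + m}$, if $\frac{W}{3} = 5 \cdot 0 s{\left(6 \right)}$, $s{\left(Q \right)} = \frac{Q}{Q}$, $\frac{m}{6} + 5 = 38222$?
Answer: $\frac{22784}{137721} \approx 0.16544$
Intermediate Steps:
$m = 229302$ ($m = -30 + 6 \cdot 38222 = -30 + 229332 = 229302$)
$s{\left(Q \right)} = 1$
$W = 0$ ($W = 3 \cdot 5 \cdot 0 \cdot 1 = 3 \cdot 0 \cdot 1 = 3 \cdot 0 = 0$)
$\frac{46 \left(\left(-36\right) \left(-2\right) + W\right) + 42256}{46140 + m} = \frac{46 \left(\left(-36\right) \left(-2\right) + 0\right) + 42256}{46140 + 229302} = \frac{46 \left(72 + 0\right) + 42256}{275442} = \left(46 \cdot 72 + 42256\right) \frac{1}{275442} = \left(3312 + 42256\right) \frac{1}{275442} = 45568 \cdot \frac{1}{275442} = \frac{22784}{137721}$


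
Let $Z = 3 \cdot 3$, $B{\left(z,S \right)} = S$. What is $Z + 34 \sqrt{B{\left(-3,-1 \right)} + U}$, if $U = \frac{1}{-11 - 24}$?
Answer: $9 + \frac{204 i \sqrt{35}}{35} \approx 9.0 + 34.482 i$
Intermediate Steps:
$Z = 9$
$U = - \frac{1}{35}$ ($U = \frac{1}{-35} = - \frac{1}{35} \approx -0.028571$)
$Z + 34 \sqrt{B{\left(-3,-1 \right)} + U} = 9 + 34 \sqrt{-1 - \frac{1}{35}} = 9 + 34 \sqrt{- \frac{36}{35}} = 9 + 34 \frac{6 i \sqrt{35}}{35} = 9 + \frac{204 i \sqrt{35}}{35}$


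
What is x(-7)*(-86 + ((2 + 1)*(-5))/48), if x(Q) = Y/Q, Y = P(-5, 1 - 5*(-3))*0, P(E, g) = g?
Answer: 0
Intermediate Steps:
Y = 0 (Y = (1 - 5*(-3))*0 = (1 + 15)*0 = 16*0 = 0)
x(Q) = 0 (x(Q) = 0/Q = 0)
x(-7)*(-86 + ((2 + 1)*(-5))/48) = 0*(-86 + ((2 + 1)*(-5))/48) = 0*(-86 + (3*(-5))*(1/48)) = 0*(-86 - 15*1/48) = 0*(-86 - 5/16) = 0*(-1381/16) = 0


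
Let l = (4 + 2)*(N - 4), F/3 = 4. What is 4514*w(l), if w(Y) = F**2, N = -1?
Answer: 650016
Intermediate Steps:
F = 12 (F = 3*4 = 12)
l = -30 (l = (4 + 2)*(-1 - 4) = 6*(-5) = -30)
w(Y) = 144 (w(Y) = 12**2 = 144)
4514*w(l) = 4514*144 = 650016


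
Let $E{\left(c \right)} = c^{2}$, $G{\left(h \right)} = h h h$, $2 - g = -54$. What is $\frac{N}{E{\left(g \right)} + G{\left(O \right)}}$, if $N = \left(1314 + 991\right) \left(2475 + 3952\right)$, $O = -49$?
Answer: $- \frac{14814235}{114513} \approx -129.37$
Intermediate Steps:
$g = 56$ ($g = 2 - -54 = 2 + 54 = 56$)
$G{\left(h \right)} = h^{3}$ ($G{\left(h \right)} = h^{2} h = h^{3}$)
$N = 14814235$ ($N = 2305 \cdot 6427 = 14814235$)
$\frac{N}{E{\left(g \right)} + G{\left(O \right)}} = \frac{14814235}{56^{2} + \left(-49\right)^{3}} = \frac{14814235}{3136 - 117649} = \frac{14814235}{-114513} = 14814235 \left(- \frac{1}{114513}\right) = - \frac{14814235}{114513}$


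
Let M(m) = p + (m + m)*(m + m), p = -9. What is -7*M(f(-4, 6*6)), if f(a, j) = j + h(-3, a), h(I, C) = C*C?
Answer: -75649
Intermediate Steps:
h(I, C) = C**2
f(a, j) = j + a**2
M(m) = -9 + 4*m**2 (M(m) = -9 + (m + m)*(m + m) = -9 + (2*m)*(2*m) = -9 + 4*m**2)
-7*M(f(-4, 6*6)) = -7*(-9 + 4*(6*6 + (-4)**2)**2) = -7*(-9 + 4*(36 + 16)**2) = -7*(-9 + 4*52**2) = -7*(-9 + 4*2704) = -7*(-9 + 10816) = -7*10807 = -75649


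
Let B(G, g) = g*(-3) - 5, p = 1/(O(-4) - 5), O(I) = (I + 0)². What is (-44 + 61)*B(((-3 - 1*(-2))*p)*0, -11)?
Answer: 476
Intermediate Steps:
O(I) = I²
p = 1/11 (p = 1/((-4)² - 5) = 1/(16 - 5) = 1/11 ≈ 0.090909)
B(G, g) = -5 - 3*g (B(G, g) = -3*g - 5 = -5 - 3*g)
(-44 + 61)*B(((-3 - 1*(-2))*p)*0, -11) = (-44 + 61)*(-5 - 3*(-11)) = 17*(-5 + 33) = 17*28 = 476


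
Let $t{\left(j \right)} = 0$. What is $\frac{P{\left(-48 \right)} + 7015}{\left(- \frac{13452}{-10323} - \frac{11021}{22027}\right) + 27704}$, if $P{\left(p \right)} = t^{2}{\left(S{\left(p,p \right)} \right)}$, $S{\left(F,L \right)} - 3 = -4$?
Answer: $\frac{106340254521}{419976589867} \approx 0.25321$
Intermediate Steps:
$S{\left(F,L \right)} = -1$ ($S{\left(F,L \right)} = 3 - 4 = -1$)
$P{\left(p \right)} = 0$ ($P{\left(p \right)} = 0^{2} = 0$)
$\frac{P{\left(-48 \right)} + 7015}{\left(- \frac{13452}{-10323} - \frac{11021}{22027}\right) + 27704} = \frac{0 + 7015}{\left(- \frac{13452}{-10323} - \frac{11021}{22027}\right) + 27704} = \frac{7015}{\left(\left(-13452\right) \left(- \frac{1}{10323}\right) - \frac{11021}{22027}\right) + 27704} = \frac{7015}{\left(\frac{4484}{3441} - \frac{11021}{22027}\right) + 27704} = \frac{7015}{\frac{60845807}{75794907} + 27704} = \frac{7015}{\frac{2099882949335}{75794907}} = 7015 \cdot \frac{75794907}{2099882949335} = \frac{106340254521}{419976589867}$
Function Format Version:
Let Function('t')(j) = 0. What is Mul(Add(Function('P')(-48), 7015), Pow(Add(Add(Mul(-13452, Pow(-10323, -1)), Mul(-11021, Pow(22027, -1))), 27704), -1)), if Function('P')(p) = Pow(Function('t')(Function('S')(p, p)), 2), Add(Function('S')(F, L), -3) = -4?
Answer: Rational(106340254521, 419976589867) ≈ 0.25321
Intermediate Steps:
Function('S')(F, L) = -1 (Function('S')(F, L) = Add(3, -4) = -1)
Function('P')(p) = 0 (Function('P')(p) = Pow(0, 2) = 0)
Mul(Add(Function('P')(-48), 7015), Pow(Add(Add(Mul(-13452, Pow(-10323, -1)), Mul(-11021, Pow(22027, -1))), 27704), -1)) = Mul(Add(0, 7015), Pow(Add(Add(Mul(-13452, Pow(-10323, -1)), Mul(-11021, Pow(22027, -1))), 27704), -1)) = Mul(7015, Pow(Add(Add(Mul(-13452, Rational(-1, 10323)), Mul(-11021, Rational(1, 22027))), 27704), -1)) = Mul(7015, Pow(Add(Add(Rational(4484, 3441), Rational(-11021, 22027)), 27704), -1)) = Mul(7015, Pow(Add(Rational(60845807, 75794907), 27704), -1)) = Mul(7015, Pow(Rational(2099882949335, 75794907), -1)) = Mul(7015, Rational(75794907, 2099882949335)) = Rational(106340254521, 419976589867)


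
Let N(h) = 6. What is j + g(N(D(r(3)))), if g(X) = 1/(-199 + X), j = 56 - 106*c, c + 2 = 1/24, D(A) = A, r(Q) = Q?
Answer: 610447/2316 ≈ 263.58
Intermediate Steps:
c = -47/24 (c = -2 + 1/24 = -47/24 ≈ -1.9583)
j = 3163/12 (j = 56 - 106*(-47/24) = 56 + 2491/12 = 3163/12 ≈ 263.58)
j + g(N(D(r(3)))) = 3163/12 + 1/(-199 + 6) = 3163/12 + 1/(-193) = 3163/12 - 1/193 = 610447/2316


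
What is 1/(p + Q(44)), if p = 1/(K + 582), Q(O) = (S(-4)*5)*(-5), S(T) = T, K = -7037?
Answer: 6455/645499 ≈ 0.010000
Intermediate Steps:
Q(O) = 100 (Q(O) = -4*5*(-5) = -20*(-5) = 100)
p = -1/6455 (p = 1/(-7037 + 582) = 1/(-6455) = -1/6455 ≈ -0.00015492)
1/(p + Q(44)) = 1/(-1/6455 + 100) = 1/(645499/6455) = 6455/645499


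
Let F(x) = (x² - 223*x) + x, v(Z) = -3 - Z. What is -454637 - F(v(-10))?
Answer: -453132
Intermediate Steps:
F(x) = x² - 222*x
-454637 - F(v(-10)) = -454637 - (-3 - 1*(-10))*(-222 + (-3 - 1*(-10))) = -454637 - (-3 + 10)*(-222 + (-3 + 10)) = -454637 - 7*(-222 + 7) = -454637 - 7*(-215) = -454637 - 1*(-1505) = -454637 + 1505 = -453132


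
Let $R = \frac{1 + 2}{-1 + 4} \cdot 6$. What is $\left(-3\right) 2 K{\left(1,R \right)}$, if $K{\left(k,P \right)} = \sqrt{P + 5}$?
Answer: $- 6 \sqrt{11} \approx -19.9$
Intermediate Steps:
$R = 6$ ($R = \frac{3}{3} \cdot 6 = 3 \cdot \frac{1}{3} \cdot 6 = 1 \cdot 6 = 6$)
$K{\left(k,P \right)} = \sqrt{5 + P}$
$\left(-3\right) 2 K{\left(1,R \right)} = \left(-3\right) 2 \sqrt{5 + 6} = - 6 \sqrt{11}$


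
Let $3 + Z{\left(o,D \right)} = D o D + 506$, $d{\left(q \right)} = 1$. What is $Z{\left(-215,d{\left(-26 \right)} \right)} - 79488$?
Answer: $-79200$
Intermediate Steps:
$Z{\left(o,D \right)} = 503 + o D^{2}$ ($Z{\left(o,D \right)} = -3 + \left(D o D + 506\right) = -3 + \left(o D^{2} + 506\right) = -3 + \left(506 + o D^{2}\right) = 503 + o D^{2}$)
$Z{\left(-215,d{\left(-26 \right)} \right)} - 79488 = \left(503 - 215 \cdot 1^{2}\right) - 79488 = \left(503 - 215\right) - 79488 = 288 - 79488 = -79200$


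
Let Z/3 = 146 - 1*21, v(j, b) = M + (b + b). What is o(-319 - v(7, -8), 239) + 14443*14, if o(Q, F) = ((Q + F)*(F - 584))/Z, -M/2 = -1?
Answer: 5056568/25 ≈ 2.0226e+5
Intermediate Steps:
M = 2 (M = -2*(-1) = 2)
v(j, b) = 2 + 2*b (v(j, b) = 2 + (b + b) = 2 + 2*b)
Z = 375 (Z = 3*(146 - 1*21) = 3*(146 - 21) = 3*125 = 375)
o(Q, F) = (-584 + F)*(F + Q)/375 (o(Q, F) = ((Q + F)*(F - 584))/375 = ((F + Q)*(-584 + F))*(1/375) = ((-584 + F)*(F + Q))*(1/375) = (-584 + F)*(F + Q)/375)
o(-319 - v(7, -8), 239) + 14443*14 = (-584/375*239 - 584*(-319 - (2 + 2*(-8)))/375 + (1/375)*239² + (1/375)*239*(-319 - (2 + 2*(-8)))) + 14443*14 = (-139576/375 - 584*(-319 - (2 - 16))/375 + (1/375)*57121 + (1/375)*239*(-319 - (2 - 16))) + 202202 = (-139576/375 - 584*(-319 - 1*(-14))/375 + 57121/375 + (1/375)*239*(-319 - 1*(-14))) + 202202 = (-139576/375 - 584*(-319 + 14)/375 + 57121/375 + (1/375)*239*(-319 + 14)) + 202202 = (-139576/375 - 584/375*(-305) + 57121/375 + (1/375)*239*(-305)) + 202202 = (-139576/375 + 35624/75 + 57121/375 - 14579/75) + 202202 = 1518/25 + 202202 = 5056568/25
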